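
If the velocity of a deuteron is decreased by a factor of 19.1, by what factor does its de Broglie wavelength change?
The wavelength increases by a factor of 19.1.

From λ = h/(mv), the wavelength is inversely proportional to velocity:

λ ∝ 1/v

If v → v/19.1, then λ → 19.1λ

When velocity is decreased by a factor of 19.1, the wavelength increases by a factor of 19.1.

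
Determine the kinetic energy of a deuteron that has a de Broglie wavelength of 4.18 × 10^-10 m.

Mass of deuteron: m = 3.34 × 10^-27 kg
3.76 × 10^-22 J (or 2.35 × 10^-3 eV)

From λ = h/√(2mKE), we solve for KE:

λ² = h²/(2mKE)
KE = h²/(2mλ²)
KE = (6.626 × 10^-34 J·s)² / (2 × 3.34 × 10^-27 kg × (4.18 × 10^-10 m)²)
KE = 3.76 × 10^-22 J
KE = 2.35 × 10^-3 eV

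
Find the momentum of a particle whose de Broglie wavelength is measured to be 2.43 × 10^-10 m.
2.73 × 10^-24 kg·m/s

From the de Broglie relation λ = h/p, we solve for p:

p = h/λ
p = (6.626 × 10^-34 J·s) / (2.43 × 10^-10 m)
p = 2.73 × 10^-24 kg·m/s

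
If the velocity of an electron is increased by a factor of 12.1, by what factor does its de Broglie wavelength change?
The wavelength decreases by a factor of 12.1.

From λ = h/(mv), the wavelength is inversely proportional to velocity:

λ ∝ 1/v

If v → 12.1v, then λ → λ/12.1

When velocity is increased by a factor of 12.1, the wavelength decreases by a factor of 12.1.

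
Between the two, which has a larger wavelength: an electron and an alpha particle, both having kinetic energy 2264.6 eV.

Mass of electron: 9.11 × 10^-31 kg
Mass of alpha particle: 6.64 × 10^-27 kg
The electron has the longer wavelength.

Using λ = h/√(2mKE):

For electron: λ₁ = h/√(2m₁KE) = 2.58 × 10^-11 m
For alpha particle: λ₂ = h/√(2m₂KE) = 3.02 × 10^-13 m

Since λ ∝ 1/√m at constant kinetic energy, the lighter particle has the longer wavelength.

The electron has the longer de Broglie wavelength.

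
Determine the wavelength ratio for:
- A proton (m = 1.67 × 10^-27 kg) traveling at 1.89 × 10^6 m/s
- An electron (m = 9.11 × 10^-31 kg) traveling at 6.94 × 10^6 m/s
λ₁/λ₂ = 2.00 × 10^-3

Using λ = h/(mv):

λ₁ = h/(m₁v₁) = 2.10 × 10^-13 m
λ₂ = h/(m₂v₂) = 1.05 × 10^-10 m

Ratio λ₁/λ₂ = (m₂v₂)/(m₁v₁)
         = (9.11 × 10^-31 kg × 6.94 × 10^6 m/s) / (1.67 × 10^-27 kg × 1.89 × 10^6 m/s)
         = 2.00 × 10^-3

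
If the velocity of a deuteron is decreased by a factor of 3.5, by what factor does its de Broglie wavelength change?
The wavelength increases by a factor of 3.5.

From λ = h/(mv), the wavelength is inversely proportional to velocity:

λ ∝ 1/v

If v → v/3.5, then λ → 3.5λ

When velocity is decreased by a factor of 3.5, the wavelength increases by a factor of 3.5.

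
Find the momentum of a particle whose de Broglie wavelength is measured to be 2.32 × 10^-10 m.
2.86 × 10^-24 kg·m/s

From the de Broglie relation λ = h/p, we solve for p:

p = h/λ
p = (6.626 × 10^-34 J·s) / (2.32 × 10^-10 m)
p = 2.86 × 10^-24 kg·m/s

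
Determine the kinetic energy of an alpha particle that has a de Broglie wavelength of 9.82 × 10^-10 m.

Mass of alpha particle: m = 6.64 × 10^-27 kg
3.43 × 10^-23 J (or 2.14 × 10^-4 eV)

From λ = h/√(2mKE), we solve for KE:

λ² = h²/(2mKE)
KE = h²/(2mλ²)
KE = (6.626 × 10^-34 J·s)² / (2 × 6.64 × 10^-27 kg × (9.82 × 10^-10 m)²)
KE = 3.43 × 10^-23 J
KE = 2.14 × 10^-4 eV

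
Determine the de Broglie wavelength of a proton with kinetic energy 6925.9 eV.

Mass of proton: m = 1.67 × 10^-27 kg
3.44 × 10^-13 m

Using λ = h/√(2mKE):

First convert KE to Joules: KE = 6925.9 eV = 1.110 × 10^-15 J

λ = h/√(2mKE)
λ = (6.626 × 10^-34 J·s) / √(2 × 1.67 × 10^-27 kg × 1.110 × 10^-15 J)
λ = 3.44 × 10^-13 m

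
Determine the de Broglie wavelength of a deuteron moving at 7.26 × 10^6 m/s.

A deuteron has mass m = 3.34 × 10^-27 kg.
2.73 × 10^-14 m

Using the de Broglie relation λ = h/(mv):

λ = h/(mv)
λ = (6.626 × 10^-34 J·s) / (3.34 × 10^-27 kg × 7.26 × 10^6 m/s)
λ = 2.73 × 10^-14 m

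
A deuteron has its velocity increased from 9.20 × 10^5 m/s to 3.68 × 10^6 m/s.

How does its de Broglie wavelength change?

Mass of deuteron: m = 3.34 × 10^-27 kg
The wavelength decreases by a factor of 4.

Using λ = h/(mv):

Initial wavelength: λ₁ = h/(mv₁) = 2.16 × 10^-13 m
Final wavelength: λ₂ = h/(mv₂) = 5.39 × 10^-14 m

Since λ ∝ 1/v, when velocity increases by a factor of 4, the wavelength decreases by a factor of 4.

λ₂/λ₁ = v₁/v₂ = 1/4

The wavelength decreases by a factor of 4.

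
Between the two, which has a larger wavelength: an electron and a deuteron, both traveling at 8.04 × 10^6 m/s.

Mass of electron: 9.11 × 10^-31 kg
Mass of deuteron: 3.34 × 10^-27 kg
The electron has the longer wavelength.

Using λ = h/(mv), since both particles have the same velocity, the wavelength depends only on mass.

For electron: λ₁ = h/(m₁v) = 9.05 × 10^-11 m
For deuteron: λ₂ = h/(m₂v) = 2.47 × 10^-14 m

Since λ ∝ 1/m at constant velocity, the lighter particle has the longer wavelength.

The electron has the longer de Broglie wavelength.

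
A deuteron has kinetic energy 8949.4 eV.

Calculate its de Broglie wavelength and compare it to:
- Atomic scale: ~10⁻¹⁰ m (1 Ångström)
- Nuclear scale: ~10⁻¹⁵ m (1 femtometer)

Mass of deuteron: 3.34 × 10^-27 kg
λ = 2.14 × 10^-13 m, which is between nuclear and atomic scales.

Using λ = h/√(2mKE):

KE = 8949.4 eV = 1.434 × 10^-15 J

λ = h/√(2mKE)
λ = (6.626 × 10^-34 J·s) / √(2 × 3.34 × 10^-27 kg × 1.434 × 10^-15 J)
λ = 2.14 × 10^-13 m

Comparison:
- Atomic scale (10⁻¹⁰ m): λ is 0.0021× this size
- Nuclear scale (10⁻¹⁵ m): λ is 2.1e+02× this size

The wavelength is between nuclear and atomic scales.

This wavelength is appropriate for probing atomic structure but too large for nuclear physics experiments.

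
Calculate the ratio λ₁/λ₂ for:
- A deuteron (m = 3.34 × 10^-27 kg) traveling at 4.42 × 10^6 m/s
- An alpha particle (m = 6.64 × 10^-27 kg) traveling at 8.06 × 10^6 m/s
λ₁/λ₂ = 3.63

Using λ = h/(mv):

λ₁ = h/(m₁v₁) = 4.49 × 10^-14 m
λ₂ = h/(m₂v₂) = 1.24 × 10^-14 m

Ratio λ₁/λ₂ = (m₂v₂)/(m₁v₁)
         = (6.64 × 10^-27 kg × 8.06 × 10^6 m/s) / (3.34 × 10^-27 kg × 4.42 × 10^6 m/s)
         = 3.63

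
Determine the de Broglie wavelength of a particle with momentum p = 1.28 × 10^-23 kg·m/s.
5.18 × 10^-11 m

Using the de Broglie relation λ = h/p:

λ = h/p
λ = (6.626 × 10^-34 J·s) / (1.28 × 10^-23 kg·m/s)
λ = 5.18 × 10^-11 m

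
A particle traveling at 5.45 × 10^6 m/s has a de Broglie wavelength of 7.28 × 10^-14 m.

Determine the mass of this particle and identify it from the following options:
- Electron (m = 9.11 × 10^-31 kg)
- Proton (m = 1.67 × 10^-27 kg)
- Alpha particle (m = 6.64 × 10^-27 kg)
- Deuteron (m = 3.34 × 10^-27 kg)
The particle is a proton.

From λ = h/(mv), solve for mass:

m = h/(λv)
m = (6.626 × 10^-34 J·s) / (7.28 × 10^-14 m × 5.45 × 10^6 m/s)
m = 1.67 × 10^-27 kg

Comparing with the listed masses, this is closest to a proton.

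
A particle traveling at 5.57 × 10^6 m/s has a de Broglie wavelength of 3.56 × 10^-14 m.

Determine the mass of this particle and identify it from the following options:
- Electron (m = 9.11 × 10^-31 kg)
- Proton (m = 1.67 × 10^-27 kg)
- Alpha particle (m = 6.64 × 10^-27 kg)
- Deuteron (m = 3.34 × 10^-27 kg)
The particle is a deuteron.

From λ = h/(mv), solve for mass:

m = h/(λv)
m = (6.626 × 10^-34 J·s) / (3.56 × 10^-14 m × 5.57 × 10^6 m/s)
m = 3.34 × 10^-27 kg

Comparing with the listed masses, this is closest to a deuteron.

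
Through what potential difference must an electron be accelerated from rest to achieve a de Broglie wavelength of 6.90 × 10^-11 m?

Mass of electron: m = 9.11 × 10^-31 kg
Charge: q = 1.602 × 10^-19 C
316 V

From λ = h/√(2mqV), we solve for V:

λ² = h²/(2mqV)
V = h²/(2mqλ²)
V = (6.626 × 10^-34 J·s)² / (2 × 9.11 × 10^-31 kg × 1.602 × 10^-19 C × (6.90 × 10^-11 m)²)
V = 316 V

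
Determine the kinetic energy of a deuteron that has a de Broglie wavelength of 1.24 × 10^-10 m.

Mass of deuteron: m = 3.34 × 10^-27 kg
4.27 × 10^-21 J (or 0.0267 eV)

From λ = h/√(2mKE), we solve for KE:

λ² = h²/(2mKE)
KE = h²/(2mλ²)
KE = (6.626 × 10^-34 J·s)² / (2 × 3.34 × 10^-27 kg × (1.24 × 10^-10 m)²)
KE = 4.27 × 10^-21 J
KE = 0.0267 eV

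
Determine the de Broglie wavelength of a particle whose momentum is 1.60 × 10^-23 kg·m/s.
4.14 × 10^-11 m

Using the de Broglie relation λ = h/p:

λ = h/p
λ = (6.626 × 10^-34 J·s) / (1.60 × 10^-23 kg·m/s)
λ = 4.14 × 10^-11 m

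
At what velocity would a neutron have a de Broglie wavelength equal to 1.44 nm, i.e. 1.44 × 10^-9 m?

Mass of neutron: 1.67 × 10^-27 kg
2.76 × 10^2 m/s

From λ = h/(mv), solve for v:

v = h/(mλ)
v = (6.626 × 10^-34 J·s) / (1.67 × 10^-27 kg × 1.44 × 10^-9 m)
v = 2.76 × 10^2 m/s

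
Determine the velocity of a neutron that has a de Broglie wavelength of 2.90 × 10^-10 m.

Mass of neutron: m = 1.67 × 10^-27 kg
1.37 × 10^3 m/s

From the de Broglie relation λ = h/(mv), we solve for v:

v = h/(mλ)
v = (6.626 × 10^-34 J·s) / (1.67 × 10^-27 kg × 2.90 × 10^-10 m)
v = 1.37 × 10^3 m/s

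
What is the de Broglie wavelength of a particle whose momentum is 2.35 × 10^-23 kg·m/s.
2.82 × 10^-11 m

Using the de Broglie relation λ = h/p:

λ = h/p
λ = (6.626 × 10^-34 J·s) / (2.35 × 10^-23 kg·m/s)
λ = 2.82 × 10^-11 m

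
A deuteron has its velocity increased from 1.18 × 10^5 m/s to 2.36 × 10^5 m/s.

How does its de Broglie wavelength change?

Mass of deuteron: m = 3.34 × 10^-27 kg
The wavelength decreases by a factor of 2.

Using λ = h/(mv):

Initial wavelength: λ₁ = h/(mv₁) = 1.68 × 10^-12 m
Final wavelength: λ₂ = h/(mv₂) = 8.41 × 10^-13 m

Since λ ∝ 1/v, when velocity increases by a factor of 2, the wavelength decreases by a factor of 2.

λ₂/λ₁ = v₁/v₂ = 1/2

The wavelength decreases by a factor of 2.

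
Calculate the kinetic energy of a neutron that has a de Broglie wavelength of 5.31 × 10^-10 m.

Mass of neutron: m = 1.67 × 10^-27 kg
4.66 × 10^-22 J (or 2.91 × 10^-3 eV)

From λ = h/√(2mKE), we solve for KE:

λ² = h²/(2mKE)
KE = h²/(2mλ²)
KE = (6.626 × 10^-34 J·s)² / (2 × 1.67 × 10^-27 kg × (5.31 × 10^-10 m)²)
KE = 4.66 × 10^-22 J
KE = 2.91 × 10^-3 eV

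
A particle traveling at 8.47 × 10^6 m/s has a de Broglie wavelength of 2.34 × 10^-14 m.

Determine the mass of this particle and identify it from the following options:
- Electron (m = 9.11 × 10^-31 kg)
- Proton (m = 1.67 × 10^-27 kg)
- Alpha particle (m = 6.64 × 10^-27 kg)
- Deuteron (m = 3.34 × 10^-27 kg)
The particle is a deuteron.

From λ = h/(mv), solve for mass:

m = h/(λv)
m = (6.626 × 10^-34 J·s) / (2.34 × 10^-14 m × 8.47 × 10^6 m/s)
m = 3.34 × 10^-27 kg

Comparing with the listed masses, this is closest to a deuteron.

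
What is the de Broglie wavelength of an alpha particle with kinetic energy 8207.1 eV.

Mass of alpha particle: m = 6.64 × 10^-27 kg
1.59 × 10^-13 m

Using λ = h/√(2mKE):

First convert KE to Joules: KE = 8207.1 eV = 1.315 × 10^-15 J

λ = h/√(2mKE)
λ = (6.626 × 10^-34 J·s) / √(2 × 6.64 × 10^-27 kg × 1.315 × 10^-15 J)
λ = 1.59 × 10^-13 m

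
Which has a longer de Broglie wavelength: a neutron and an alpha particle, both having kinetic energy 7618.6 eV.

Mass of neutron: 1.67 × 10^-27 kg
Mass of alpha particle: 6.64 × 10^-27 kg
The neutron has the longer wavelength.

Using λ = h/√(2mKE):

For neutron: λ₁ = h/√(2m₁KE) = 3.28 × 10^-13 m
For alpha particle: λ₂ = h/√(2m₂KE) = 1.65 × 10^-13 m

Since λ ∝ 1/√m at constant kinetic energy, the lighter particle has the longer wavelength.

The neutron has the longer de Broglie wavelength.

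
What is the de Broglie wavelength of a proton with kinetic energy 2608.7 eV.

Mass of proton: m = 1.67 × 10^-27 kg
5.61 × 10^-13 m

Using λ = h/√(2mKE):

First convert KE to Joules: KE = 2608.7 eV = 4.180 × 10^-16 J

λ = h/√(2mKE)
λ = (6.626 × 10^-34 J·s) / √(2 × 1.67 × 10^-27 kg × 4.180 × 10^-16 J)
λ = 5.61 × 10^-13 m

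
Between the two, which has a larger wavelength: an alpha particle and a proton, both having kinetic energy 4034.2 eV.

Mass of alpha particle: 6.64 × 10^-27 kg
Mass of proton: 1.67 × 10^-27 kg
The proton has the longer wavelength.

Using λ = h/√(2mKE):

For alpha particle: λ₁ = h/√(2m₁KE) = 2.26 × 10^-13 m
For proton: λ₂ = h/√(2m₂KE) = 4.51 × 10^-13 m

Since λ ∝ 1/√m at constant kinetic energy, the lighter particle has the longer wavelength.

The proton has the longer de Broglie wavelength.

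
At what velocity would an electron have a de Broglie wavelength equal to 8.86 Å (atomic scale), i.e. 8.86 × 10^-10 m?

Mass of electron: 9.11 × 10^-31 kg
8.21 × 10^5 m/s

From λ = h/(mv), solve for v:

v = h/(mλ)
v = (6.626 × 10^-34 J·s) / (9.11 × 10^-31 kg × 8.86 × 10^-10 m)
v = 8.21 × 10^5 m/s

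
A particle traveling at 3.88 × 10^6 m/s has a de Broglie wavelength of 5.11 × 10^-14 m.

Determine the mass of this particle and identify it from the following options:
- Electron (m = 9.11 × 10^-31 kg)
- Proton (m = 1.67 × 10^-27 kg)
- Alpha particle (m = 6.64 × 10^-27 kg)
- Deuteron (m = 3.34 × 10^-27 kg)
The particle is a deuteron.

From λ = h/(mv), solve for mass:

m = h/(λv)
m = (6.626 × 10^-34 J·s) / (5.11 × 10^-14 m × 3.88 × 10^6 m/s)
m = 3.34 × 10^-27 kg

Comparing with the listed masses, this is closest to a deuteron.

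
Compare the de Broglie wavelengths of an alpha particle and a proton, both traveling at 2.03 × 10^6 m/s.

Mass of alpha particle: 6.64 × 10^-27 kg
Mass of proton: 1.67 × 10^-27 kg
The proton has the longer wavelength.

Using λ = h/(mv), since both particles have the same velocity, the wavelength depends only on mass.

For alpha particle: λ₁ = h/(m₁v) = 4.92 × 10^-14 m
For proton: λ₂ = h/(m₂v) = 1.95 × 10^-13 m

Since λ ∝ 1/m at constant velocity, the lighter particle has the longer wavelength.

The proton has the longer de Broglie wavelength.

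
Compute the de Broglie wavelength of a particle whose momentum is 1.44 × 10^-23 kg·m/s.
4.60 × 10^-11 m

Using the de Broglie relation λ = h/p:

λ = h/p
λ = (6.626 × 10^-34 J·s) / (1.44 × 10^-23 kg·m/s)
λ = 4.60 × 10^-11 m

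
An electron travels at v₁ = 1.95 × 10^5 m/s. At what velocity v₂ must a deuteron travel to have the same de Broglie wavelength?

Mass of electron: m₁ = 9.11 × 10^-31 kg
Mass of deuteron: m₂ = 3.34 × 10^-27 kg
v₂ = 5.32 × 10^1 m/s

For equal de Broglie wavelengths: λ₁ = λ₂

h/(m₁v₁) = h/(m₂v₂)
m₁v₁ = m₂v₂
v₂ = v₁ · (m₁/m₂)

v₂ = 1.95 × 10^5 m/s × (9.11 × 10^-31 kg / 3.34 × 10^-27 kg)
v₂ = 5.32 × 10^1 m/s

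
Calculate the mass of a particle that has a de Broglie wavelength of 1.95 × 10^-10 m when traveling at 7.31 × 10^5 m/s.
4.65 × 10^-30 kg

From the de Broglie relation λ = h/(mv), we solve for m:

m = h/(λv)
m = (6.626 × 10^-34 J·s) / (1.95 × 10^-10 m × 7.31 × 10^5 m/s)
m = 4.65 × 10^-30 kg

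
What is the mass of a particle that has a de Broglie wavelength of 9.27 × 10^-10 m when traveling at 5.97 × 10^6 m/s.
1.20 × 10^-31 kg

From the de Broglie relation λ = h/(mv), we solve for m:

m = h/(λv)
m = (6.626 × 10^-34 J·s) / (9.27 × 10^-10 m × 5.97 × 10^6 m/s)
m = 1.20 × 10^-31 kg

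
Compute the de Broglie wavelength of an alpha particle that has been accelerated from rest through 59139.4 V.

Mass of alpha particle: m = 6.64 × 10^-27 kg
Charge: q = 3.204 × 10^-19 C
4.18 × 10^-14 m

When a particle is accelerated through voltage V, it gains kinetic energy KE = qV.

The de Broglie wavelength is then λ = h/√(2mqV):

λ = h/√(2mqV)
λ = (6.626 × 10^-34 J·s) / √(2 × 6.64 × 10^-27 kg × 3.204 × 10^-19 C × 59139.4 V)
λ = 4.18 × 10^-14 m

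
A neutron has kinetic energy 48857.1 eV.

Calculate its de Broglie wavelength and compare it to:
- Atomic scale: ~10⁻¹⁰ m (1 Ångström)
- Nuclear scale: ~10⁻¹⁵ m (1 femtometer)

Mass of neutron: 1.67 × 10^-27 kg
λ = 1.30 × 10^-13 m, which is between nuclear and atomic scales.

Using λ = h/√(2mKE):

KE = 48857.1 eV = 7.828 × 10^-15 J

λ = h/√(2mKE)
λ = (6.626 × 10^-34 J·s) / √(2 × 1.67 × 10^-27 kg × 7.828 × 10^-15 J)
λ = 1.30 × 10^-13 m

Comparison:
- Atomic scale (10⁻¹⁰ m): λ is 0.0013× this size
- Nuclear scale (10⁻¹⁵ m): λ is 1.3e+02× this size

The wavelength is between nuclear and atomic scales.

This wavelength is appropriate for probing atomic structure but too large for nuclear physics experiments.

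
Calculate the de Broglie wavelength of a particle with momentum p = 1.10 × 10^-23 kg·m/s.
6.02 × 10^-11 m

Using the de Broglie relation λ = h/p:

λ = h/p
λ = (6.626 × 10^-34 J·s) / (1.10 × 10^-23 kg·m/s)
λ = 6.02 × 10^-11 m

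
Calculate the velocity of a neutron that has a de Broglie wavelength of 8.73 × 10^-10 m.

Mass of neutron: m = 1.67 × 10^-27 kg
4.54 × 10^2 m/s

From the de Broglie relation λ = h/(mv), we solve for v:

v = h/(mλ)
v = (6.626 × 10^-34 J·s) / (1.67 × 10^-27 kg × 8.73 × 10^-10 m)
v = 4.54 × 10^2 m/s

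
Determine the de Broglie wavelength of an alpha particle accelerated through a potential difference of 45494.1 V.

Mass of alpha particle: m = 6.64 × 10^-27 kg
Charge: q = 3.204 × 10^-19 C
4.76 × 10^-14 m

When a particle is accelerated through voltage V, it gains kinetic energy KE = qV.

The de Broglie wavelength is then λ = h/√(2mqV):

λ = h/√(2mqV)
λ = (6.626 × 10^-34 J·s) / √(2 × 6.64 × 10^-27 kg × 3.204 × 10^-19 C × 45494.1 V)
λ = 4.76 × 10^-14 m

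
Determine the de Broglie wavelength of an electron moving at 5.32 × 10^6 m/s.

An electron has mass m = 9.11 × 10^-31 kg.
1.37 × 10^-10 m

Using the de Broglie relation λ = h/(mv):

λ = h/(mv)
λ = (6.626 × 10^-34 J·s) / (9.11 × 10^-31 kg × 5.32 × 10^6 m/s)
λ = 1.37 × 10^-10 m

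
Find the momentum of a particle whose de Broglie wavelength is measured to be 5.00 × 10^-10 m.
1.33 × 10^-24 kg·m/s

From the de Broglie relation λ = h/p, we solve for p:

p = h/λ
p = (6.626 × 10^-34 J·s) / (5.00 × 10^-10 m)
p = 1.33 × 10^-24 kg·m/s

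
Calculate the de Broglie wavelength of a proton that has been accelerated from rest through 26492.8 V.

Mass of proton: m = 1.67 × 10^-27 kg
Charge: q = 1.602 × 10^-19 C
1.76 × 10^-13 m

When a particle is accelerated through voltage V, it gains kinetic energy KE = qV.

The de Broglie wavelength is then λ = h/√(2mqV):

λ = h/√(2mqV)
λ = (6.626 × 10^-34 J·s) / √(2 × 1.67 × 10^-27 kg × 1.602 × 10^-19 C × 26492.8 V)
λ = 1.76 × 10^-13 m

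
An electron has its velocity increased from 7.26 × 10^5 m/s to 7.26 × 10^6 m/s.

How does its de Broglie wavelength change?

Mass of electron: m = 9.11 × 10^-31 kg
The wavelength decreases by a factor of 10.

Using λ = h/(mv):

Initial wavelength: λ₁ = h/(mv₁) = 1.00 × 10^-9 m
Final wavelength: λ₂ = h/(mv₂) = 1.00 × 10^-10 m

Since λ ∝ 1/v, when velocity increases by a factor of 10, the wavelength decreases by a factor of 10.

λ₂/λ₁ = v₁/v₂ = 1/10

The wavelength decreases by a factor of 10.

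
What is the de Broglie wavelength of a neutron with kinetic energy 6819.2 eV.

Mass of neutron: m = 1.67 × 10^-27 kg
3.47 × 10^-13 m

Using λ = h/√(2mKE):

First convert KE to Joules: KE = 6819.2 eV = 1.093 × 10^-15 J

λ = h/√(2mKE)
λ = (6.626 × 10^-34 J·s) / √(2 × 1.67 × 10^-27 kg × 1.093 × 10^-15 J)
λ = 3.47 × 10^-13 m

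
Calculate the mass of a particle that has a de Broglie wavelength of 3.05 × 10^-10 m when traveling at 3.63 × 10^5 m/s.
5.98 × 10^-30 kg

From the de Broglie relation λ = h/(mv), we solve for m:

m = h/(λv)
m = (6.626 × 10^-34 J·s) / (3.05 × 10^-10 m × 3.63 × 10^5 m/s)
m = 5.98 × 10^-30 kg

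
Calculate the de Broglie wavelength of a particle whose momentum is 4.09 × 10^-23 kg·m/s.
1.62 × 10^-11 m

Using the de Broglie relation λ = h/p:

λ = h/p
λ = (6.626 × 10^-34 J·s) / (4.09 × 10^-23 kg·m/s)
λ = 1.62 × 10^-11 m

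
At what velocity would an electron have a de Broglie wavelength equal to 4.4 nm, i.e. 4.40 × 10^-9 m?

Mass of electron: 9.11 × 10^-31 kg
1.65 × 10^5 m/s

From λ = h/(mv), solve for v:

v = h/(mλ)
v = (6.626 × 10^-34 J·s) / (9.11 × 10^-31 kg × 4.40 × 10^-9 m)
v = 1.65 × 10^5 m/s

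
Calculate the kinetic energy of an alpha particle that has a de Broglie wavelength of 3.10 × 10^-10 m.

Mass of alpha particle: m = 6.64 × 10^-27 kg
3.44 × 10^-22 J (or 2.15 × 10^-3 eV)

From λ = h/√(2mKE), we solve for KE:

λ² = h²/(2mKE)
KE = h²/(2mλ²)
KE = (6.626 × 10^-34 J·s)² / (2 × 6.64 × 10^-27 kg × (3.10 × 10^-10 m)²)
KE = 3.44 × 10^-22 J
KE = 2.15 × 10^-3 eV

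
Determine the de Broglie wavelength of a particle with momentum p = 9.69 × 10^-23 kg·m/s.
6.84 × 10^-12 m

Using the de Broglie relation λ = h/p:

λ = h/p
λ = (6.626 × 10^-34 J·s) / (9.69 × 10^-23 kg·m/s)
λ = 6.84 × 10^-12 m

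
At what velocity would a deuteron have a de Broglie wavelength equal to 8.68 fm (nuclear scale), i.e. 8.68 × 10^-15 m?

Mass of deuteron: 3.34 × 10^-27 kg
2.29 × 10^7 m/s

From λ = h/(mv), solve for v:

v = h/(mλ)
v = (6.626 × 10^-34 J·s) / (3.34 × 10^-27 kg × 8.68 × 10^-15 m)
v = 2.29 × 10^7 m/s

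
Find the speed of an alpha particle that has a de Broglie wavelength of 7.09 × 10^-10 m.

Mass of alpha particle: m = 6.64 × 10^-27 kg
1.41 × 10^2 m/s

From the de Broglie relation λ = h/(mv), we solve for v:

v = h/(mλ)
v = (6.626 × 10^-34 J·s) / (6.64 × 10^-27 kg × 7.09 × 10^-10 m)
v = 1.41 × 10^2 m/s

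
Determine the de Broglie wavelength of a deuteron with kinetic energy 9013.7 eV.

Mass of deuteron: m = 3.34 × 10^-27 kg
2.13 × 10^-13 m

Using λ = h/√(2mKE):

First convert KE to Joules: KE = 9013.7 eV = 1.444 × 10^-15 J

λ = h/√(2mKE)
λ = (6.626 × 10^-34 J·s) / √(2 × 3.34 × 10^-27 kg × 1.444 × 10^-15 J)
λ = 2.13 × 10^-13 m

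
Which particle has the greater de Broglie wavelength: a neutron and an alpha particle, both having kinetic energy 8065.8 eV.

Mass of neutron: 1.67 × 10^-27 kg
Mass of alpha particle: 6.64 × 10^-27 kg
The neutron has the longer wavelength.

Using λ = h/√(2mKE):

For neutron: λ₁ = h/√(2m₁KE) = 3.19 × 10^-13 m
For alpha particle: λ₂ = h/√(2m₂KE) = 1.60 × 10^-13 m

Since λ ∝ 1/√m at constant kinetic energy, the lighter particle has the longer wavelength.

The neutron has the longer de Broglie wavelength.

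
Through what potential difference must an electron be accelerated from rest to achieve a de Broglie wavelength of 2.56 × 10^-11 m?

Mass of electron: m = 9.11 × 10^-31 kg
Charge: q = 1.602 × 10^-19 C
2.30 × 10^3 V

From λ = h/√(2mqV), we solve for V:

λ² = h²/(2mqV)
V = h²/(2mqλ²)
V = (6.626 × 10^-34 J·s)² / (2 × 9.11 × 10^-31 kg × 1.602 × 10^-19 C × (2.56 × 10^-11 m)²)
V = 2.30 × 10^3 V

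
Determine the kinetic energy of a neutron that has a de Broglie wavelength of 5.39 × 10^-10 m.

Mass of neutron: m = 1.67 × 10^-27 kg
4.52 × 10^-22 J (or 2.82 × 10^-3 eV)

From λ = h/√(2mKE), we solve for KE:

λ² = h²/(2mKE)
KE = h²/(2mλ²)
KE = (6.626 × 10^-34 J·s)² / (2 × 1.67 × 10^-27 kg × (5.39 × 10^-10 m)²)
KE = 4.52 × 10^-22 J
KE = 2.82 × 10^-3 eV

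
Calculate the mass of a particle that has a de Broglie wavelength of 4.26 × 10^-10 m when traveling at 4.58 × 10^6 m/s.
3.40 × 10^-31 kg

From the de Broglie relation λ = h/(mv), we solve for m:

m = h/(λv)
m = (6.626 × 10^-34 J·s) / (4.26 × 10^-10 m × 4.58 × 10^6 m/s)
m = 3.40 × 10^-31 kg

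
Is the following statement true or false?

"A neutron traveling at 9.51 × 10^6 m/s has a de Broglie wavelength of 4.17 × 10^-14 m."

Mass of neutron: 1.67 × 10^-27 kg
True

The claim is correct.

Using λ = h/(mv):
λ = (6.626 × 10^-34 J·s) / (1.67 × 10^-27 kg × 9.51 × 10^6 m/s)
λ = 4.17 × 10^-14 m

This matches the claimed value.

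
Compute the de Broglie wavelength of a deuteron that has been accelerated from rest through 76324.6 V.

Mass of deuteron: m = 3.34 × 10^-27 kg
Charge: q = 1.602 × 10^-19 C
7.33 × 10^-14 m

When a particle is accelerated through voltage V, it gains kinetic energy KE = qV.

The de Broglie wavelength is then λ = h/√(2mqV):

λ = h/√(2mqV)
λ = (6.626 × 10^-34 J·s) / √(2 × 3.34 × 10^-27 kg × 1.602 × 10^-19 C × 76324.6 V)
λ = 7.33 × 10^-14 m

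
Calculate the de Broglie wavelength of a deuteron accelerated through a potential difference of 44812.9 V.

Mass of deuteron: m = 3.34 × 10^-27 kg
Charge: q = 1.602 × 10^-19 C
9.57 × 10^-14 m

When a particle is accelerated through voltage V, it gains kinetic energy KE = qV.

The de Broglie wavelength is then λ = h/√(2mqV):

λ = h/√(2mqV)
λ = (6.626 × 10^-34 J·s) / √(2 × 3.34 × 10^-27 kg × 1.602 × 10^-19 C × 44812.9 V)
λ = 9.57 × 10^-14 m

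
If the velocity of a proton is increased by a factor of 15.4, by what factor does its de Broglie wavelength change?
The wavelength decreases by a factor of 15.4.

From λ = h/(mv), the wavelength is inversely proportional to velocity:

λ ∝ 1/v

If v → 15.4v, then λ → λ/15.4

When velocity is increased by a factor of 15.4, the wavelength decreases by a factor of 15.4.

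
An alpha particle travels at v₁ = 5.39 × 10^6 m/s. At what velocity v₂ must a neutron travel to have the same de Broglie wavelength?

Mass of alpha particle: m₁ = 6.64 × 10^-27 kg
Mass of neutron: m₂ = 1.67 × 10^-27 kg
v₂ = 2.14 × 10^7 m/s

For equal de Broglie wavelengths: λ₁ = λ₂

h/(m₁v₁) = h/(m₂v₂)
m₁v₁ = m₂v₂
v₂ = v₁ · (m₁/m₂)

v₂ = 5.39 × 10^6 m/s × (6.64 × 10^-27 kg / 1.67 × 10^-27 kg)
v₂ = 2.14 × 10^7 m/s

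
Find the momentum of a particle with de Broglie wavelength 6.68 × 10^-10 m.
9.92 × 10^-25 kg·m/s

From the de Broglie relation λ = h/p, we solve for p:

p = h/λ
p = (6.626 × 10^-34 J·s) / (6.68 × 10^-10 m)
p = 9.92 × 10^-25 kg·m/s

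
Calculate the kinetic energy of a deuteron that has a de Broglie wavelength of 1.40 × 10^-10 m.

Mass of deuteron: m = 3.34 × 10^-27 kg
3.35 × 10^-21 J (or 0.0209 eV)

From λ = h/√(2mKE), we solve for KE:

λ² = h²/(2mKE)
KE = h²/(2mλ²)
KE = (6.626 × 10^-34 J·s)² / (2 × 3.34 × 10^-27 kg × (1.40 × 10^-10 m)²)
KE = 3.35 × 10^-21 J
KE = 0.0209 eV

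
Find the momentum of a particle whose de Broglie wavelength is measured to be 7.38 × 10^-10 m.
8.98 × 10^-25 kg·m/s

From the de Broglie relation λ = h/p, we solve for p:

p = h/λ
p = (6.626 × 10^-34 J·s) / (7.38 × 10^-10 m)
p = 8.98 × 10^-25 kg·m/s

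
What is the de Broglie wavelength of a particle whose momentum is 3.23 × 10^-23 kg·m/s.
2.05 × 10^-11 m

Using the de Broglie relation λ = h/p:

λ = h/p
λ = (6.626 × 10^-34 J·s) / (3.23 × 10^-23 kg·m/s)
λ = 2.05 × 10^-11 m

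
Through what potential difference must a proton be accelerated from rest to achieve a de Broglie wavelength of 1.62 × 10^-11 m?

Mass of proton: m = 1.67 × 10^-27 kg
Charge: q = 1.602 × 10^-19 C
3.13 V

From λ = h/√(2mqV), we solve for V:

λ² = h²/(2mqV)
V = h²/(2mqλ²)
V = (6.626 × 10^-34 J·s)² / (2 × 1.67 × 10^-27 kg × 1.602 × 10^-19 C × (1.62 × 10^-11 m)²)
V = 3.13 V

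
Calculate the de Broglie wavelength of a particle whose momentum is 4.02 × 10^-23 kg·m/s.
1.65 × 10^-11 m

Using the de Broglie relation λ = h/p:

λ = h/p
λ = (6.626 × 10^-34 J·s) / (4.02 × 10^-23 kg·m/s)
λ = 1.65 × 10^-11 m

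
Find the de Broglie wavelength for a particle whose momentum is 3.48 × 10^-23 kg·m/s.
1.90 × 10^-11 m

Using the de Broglie relation λ = h/p:

λ = h/p
λ = (6.626 × 10^-34 J·s) / (3.48 × 10^-23 kg·m/s)
λ = 1.90 × 10^-11 m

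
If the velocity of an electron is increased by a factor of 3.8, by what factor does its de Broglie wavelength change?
The wavelength decreases by a factor of 3.8.

From λ = h/(mv), the wavelength is inversely proportional to velocity:

λ ∝ 1/v

If v → 3.8v, then λ → λ/3.8

When velocity is increased by a factor of 3.8, the wavelength decreases by a factor of 3.8.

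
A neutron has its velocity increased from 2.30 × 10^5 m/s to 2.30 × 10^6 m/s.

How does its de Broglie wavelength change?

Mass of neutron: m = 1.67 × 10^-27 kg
The wavelength decreases by a factor of 10.

Using λ = h/(mv):

Initial wavelength: λ₁ = h/(mv₁) = 1.73 × 10^-12 m
Final wavelength: λ₂ = h/(mv₂) = 1.73 × 10^-13 m

Since λ ∝ 1/v, when velocity increases by a factor of 10, the wavelength decreases by a factor of 10.

λ₂/λ₁ = v₁/v₂ = 1/10

The wavelength decreases by a factor of 10.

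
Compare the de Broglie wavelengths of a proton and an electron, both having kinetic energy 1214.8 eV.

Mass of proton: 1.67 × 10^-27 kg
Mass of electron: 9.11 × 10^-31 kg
The electron has the longer wavelength.

Using λ = h/√(2mKE):

For proton: λ₁ = h/√(2m₁KE) = 8.22 × 10^-13 m
For electron: λ₂ = h/√(2m₂KE) = 3.52 × 10^-11 m

Since λ ∝ 1/√m at constant kinetic energy, the lighter particle has the longer wavelength.

The electron has the longer de Broglie wavelength.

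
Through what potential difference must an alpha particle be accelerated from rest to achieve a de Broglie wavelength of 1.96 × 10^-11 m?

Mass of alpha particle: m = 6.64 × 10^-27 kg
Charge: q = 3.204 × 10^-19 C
2.69 × 10^-1 V

From λ = h/√(2mqV), we solve for V:

λ² = h²/(2mqV)
V = h²/(2mqλ²)
V = (6.626 × 10^-34 J·s)² / (2 × 6.64 × 10^-27 kg × 3.204 × 10^-19 C × (1.96 × 10^-11 m)²)
V = 2.69 × 10^-1 V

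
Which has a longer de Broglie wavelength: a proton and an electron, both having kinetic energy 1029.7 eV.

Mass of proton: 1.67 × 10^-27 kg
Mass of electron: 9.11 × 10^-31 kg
The electron has the longer wavelength.

Using λ = h/√(2mKE):

For proton: λ₁ = h/√(2m₁KE) = 8.93 × 10^-13 m
For electron: λ₂ = h/√(2m₂KE) = 3.82 × 10^-11 m

Since λ ∝ 1/√m at constant kinetic energy, the lighter particle has the longer wavelength.

The electron has the longer de Broglie wavelength.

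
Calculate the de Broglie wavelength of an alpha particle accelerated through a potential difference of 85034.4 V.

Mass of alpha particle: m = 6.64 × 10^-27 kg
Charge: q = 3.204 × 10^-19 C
3.48 × 10^-14 m

When a particle is accelerated through voltage V, it gains kinetic energy KE = qV.

The de Broglie wavelength is then λ = h/√(2mqV):

λ = h/√(2mqV)
λ = (6.626 × 10^-34 J·s) / √(2 × 6.64 × 10^-27 kg × 3.204 × 10^-19 C × 85034.4 V)
λ = 3.48 × 10^-14 m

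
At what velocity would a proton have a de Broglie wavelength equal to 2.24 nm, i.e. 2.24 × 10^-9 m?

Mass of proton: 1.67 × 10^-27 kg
1.77 × 10^2 m/s

From λ = h/(mv), solve for v:

v = h/(mλ)
v = (6.626 × 10^-34 J·s) / (1.67 × 10^-27 kg × 2.24 × 10^-9 m)
v = 1.77 × 10^2 m/s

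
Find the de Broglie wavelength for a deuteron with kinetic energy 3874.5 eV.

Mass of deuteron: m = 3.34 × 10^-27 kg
3.25 × 10^-13 m

Using λ = h/√(2mKE):

First convert KE to Joules: KE = 3874.5 eV = 6.208 × 10^-16 J

λ = h/√(2mKE)
λ = (6.626 × 10^-34 J·s) / √(2 × 3.34 × 10^-27 kg × 6.208 × 10^-16 J)
λ = 3.25 × 10^-13 m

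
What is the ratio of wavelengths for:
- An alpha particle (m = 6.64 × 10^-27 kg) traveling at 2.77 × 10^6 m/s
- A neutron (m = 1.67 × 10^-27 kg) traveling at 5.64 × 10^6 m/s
λ₁/λ₂ = 0.512

Using λ = h/(mv):

λ₁ = h/(m₁v₁) = 3.60 × 10^-14 m
λ₂ = h/(m₂v₂) = 7.03 × 10^-14 m

Ratio λ₁/λ₂ = (m₂v₂)/(m₁v₁)
         = (1.67 × 10^-27 kg × 5.64 × 10^6 m/s) / (6.64 × 10^-27 kg × 2.77 × 10^6 m/s)
         = 0.512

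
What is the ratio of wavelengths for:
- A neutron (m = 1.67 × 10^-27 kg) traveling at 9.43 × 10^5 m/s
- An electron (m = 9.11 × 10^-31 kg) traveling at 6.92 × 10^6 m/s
λ₁/λ₂ = 4.00 × 10^-3

Using λ = h/(mv):

λ₁ = h/(m₁v₁) = 4.21 × 10^-13 m
λ₂ = h/(m₂v₂) = 1.05 × 10^-10 m

Ratio λ₁/λ₂ = (m₂v₂)/(m₁v₁)
         = (9.11 × 10^-31 kg × 6.92 × 10^6 m/s) / (1.67 × 10^-27 kg × 9.43 × 10^5 m/s)
         = 4.00 × 10^-3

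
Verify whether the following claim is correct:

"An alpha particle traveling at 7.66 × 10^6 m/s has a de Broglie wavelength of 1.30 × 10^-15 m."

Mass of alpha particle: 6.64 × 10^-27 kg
False

The claim is incorrect.

Using λ = h/(mv):
λ = (6.626 × 10^-34 J·s) / (6.64 × 10^-27 kg × 7.66 × 10^6 m/s)
λ = 1.30 × 10^-14 m

The actual wavelength differs from the claimed 1.30 × 10^-15 m.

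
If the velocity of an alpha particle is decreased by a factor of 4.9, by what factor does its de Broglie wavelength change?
The wavelength increases by a factor of 4.9.

From λ = h/(mv), the wavelength is inversely proportional to velocity:

λ ∝ 1/v

If v → v/4.9, then λ → 4.9λ

When velocity is decreased by a factor of 4.9, the wavelength increases by a factor of 4.9.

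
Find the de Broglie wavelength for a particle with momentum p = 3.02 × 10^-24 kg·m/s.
2.19 × 10^-10 m

Using the de Broglie relation λ = h/p:

λ = h/p
λ = (6.626 × 10^-34 J·s) / (3.02 × 10^-24 kg·m/s)
λ = 2.19 × 10^-10 m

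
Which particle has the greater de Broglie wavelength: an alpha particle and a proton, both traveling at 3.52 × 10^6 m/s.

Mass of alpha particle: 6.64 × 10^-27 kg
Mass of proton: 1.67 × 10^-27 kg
The proton has the longer wavelength.

Using λ = h/(mv), since both particles have the same velocity, the wavelength depends only on mass.

For alpha particle: λ₁ = h/(m₁v) = 2.83 × 10^-14 m
For proton: λ₂ = h/(m₂v) = 1.13 × 10^-13 m

Since λ ∝ 1/m at constant velocity, the lighter particle has the longer wavelength.

The proton has the longer de Broglie wavelength.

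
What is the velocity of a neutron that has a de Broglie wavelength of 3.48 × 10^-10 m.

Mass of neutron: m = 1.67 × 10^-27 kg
1.14 × 10^3 m/s

From the de Broglie relation λ = h/(mv), we solve for v:

v = h/(mλ)
v = (6.626 × 10^-34 J·s) / (1.67 × 10^-27 kg × 3.48 × 10^-10 m)
v = 1.14 × 10^3 m/s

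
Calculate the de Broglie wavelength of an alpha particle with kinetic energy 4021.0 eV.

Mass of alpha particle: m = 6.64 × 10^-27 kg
2.27 × 10^-13 m

Using λ = h/√(2mKE):

First convert KE to Joules: KE = 4021.0 eV = 6.442 × 10^-16 J

λ = h/√(2mKE)
λ = (6.626 × 10^-34 J·s) / √(2 × 6.64 × 10^-27 kg × 6.442 × 10^-16 J)
λ = 2.27 × 10^-13 m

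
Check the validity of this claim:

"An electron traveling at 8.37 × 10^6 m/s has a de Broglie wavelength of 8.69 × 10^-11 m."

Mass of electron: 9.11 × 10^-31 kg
True

The claim is correct.

Using λ = h/(mv):
λ = (6.626 × 10^-34 J·s) / (9.11 × 10^-31 kg × 8.37 × 10^6 m/s)
λ = 8.69 × 10^-11 m

This matches the claimed value.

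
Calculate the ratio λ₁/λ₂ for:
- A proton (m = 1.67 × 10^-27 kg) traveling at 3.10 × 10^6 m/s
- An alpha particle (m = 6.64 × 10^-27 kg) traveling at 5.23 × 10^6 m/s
λ₁/λ₂ = 6.71

Using λ = h/(mv):

λ₁ = h/(m₁v₁) = 1.28 × 10^-13 m
λ₂ = h/(m₂v₂) = 1.91 × 10^-14 m

Ratio λ₁/λ₂ = (m₂v₂)/(m₁v₁)
         = (6.64 × 10^-27 kg × 5.23 × 10^6 m/s) / (1.67 × 10^-27 kg × 3.10 × 10^6 m/s)
         = 6.71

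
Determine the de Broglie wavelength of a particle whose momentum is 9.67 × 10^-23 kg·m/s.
6.85 × 10^-12 m

Using the de Broglie relation λ = h/p:

λ = h/p
λ = (6.626 × 10^-34 J·s) / (9.67 × 10^-23 kg·m/s)
λ = 6.85 × 10^-12 m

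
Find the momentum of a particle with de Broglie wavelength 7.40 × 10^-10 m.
8.95 × 10^-25 kg·m/s

From the de Broglie relation λ = h/p, we solve for p:

p = h/λ
p = (6.626 × 10^-34 J·s) / (7.40 × 10^-10 m)
p = 8.95 × 10^-25 kg·m/s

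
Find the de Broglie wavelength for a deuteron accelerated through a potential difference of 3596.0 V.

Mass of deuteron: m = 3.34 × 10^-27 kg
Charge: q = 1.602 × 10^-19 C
3.38 × 10^-13 m

When a particle is accelerated through voltage V, it gains kinetic energy KE = qV.

The de Broglie wavelength is then λ = h/√(2mqV):

λ = h/√(2mqV)
λ = (6.626 × 10^-34 J·s) / √(2 × 3.34 × 10^-27 kg × 1.602 × 10^-19 C × 3596.0 V)
λ = 3.38 × 10^-13 m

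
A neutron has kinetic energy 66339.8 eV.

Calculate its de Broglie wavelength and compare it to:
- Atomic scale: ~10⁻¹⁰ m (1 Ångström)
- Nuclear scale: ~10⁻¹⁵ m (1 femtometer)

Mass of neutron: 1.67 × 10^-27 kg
λ = 1.11 × 10^-13 m, which is between nuclear and atomic scales.

Using λ = h/√(2mKE):

KE = 66339.8 eV = 1.063 × 10^-14 J

λ = h/√(2mKE)
λ = (6.626 × 10^-34 J·s) / √(2 × 1.67 × 10^-27 kg × 1.063 × 10^-14 J)
λ = 1.11 × 10^-13 m

Comparison:
- Atomic scale (10⁻¹⁰ m): λ is 0.0011× this size
- Nuclear scale (10⁻¹⁵ m): λ is 1.1e+02× this size

The wavelength is between nuclear and atomic scales.

This wavelength is appropriate for probing atomic structure but too large for nuclear physics experiments.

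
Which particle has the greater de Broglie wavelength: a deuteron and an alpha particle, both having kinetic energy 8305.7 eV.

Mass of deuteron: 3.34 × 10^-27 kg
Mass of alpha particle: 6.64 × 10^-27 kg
The deuteron has the longer wavelength.

Using λ = h/√(2mKE):

For deuteron: λ₁ = h/√(2m₁KE) = 2.22 × 10^-13 m
For alpha particle: λ₂ = h/√(2m₂KE) = 1.58 × 10^-13 m

Since λ ∝ 1/√m at constant kinetic energy, the lighter particle has the longer wavelength.

The deuteron has the longer de Broglie wavelength.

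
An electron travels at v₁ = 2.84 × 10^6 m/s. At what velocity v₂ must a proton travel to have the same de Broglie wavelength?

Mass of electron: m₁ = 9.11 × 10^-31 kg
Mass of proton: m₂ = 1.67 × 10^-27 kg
v₂ = 1.55 × 10^3 m/s

For equal de Broglie wavelengths: λ₁ = λ₂

h/(m₁v₁) = h/(m₂v₂)
m₁v₁ = m₂v₂
v₂ = v₁ · (m₁/m₂)

v₂ = 2.84 × 10^6 m/s × (9.11 × 10^-31 kg / 1.67 × 10^-27 kg)
v₂ = 1.55 × 10^3 m/s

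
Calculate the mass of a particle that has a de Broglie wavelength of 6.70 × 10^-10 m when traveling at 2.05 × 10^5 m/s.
4.82 × 10^-30 kg

From the de Broglie relation λ = h/(mv), we solve for m:

m = h/(λv)
m = (6.626 × 10^-34 J·s) / (6.70 × 10^-10 m × 2.05 × 10^5 m/s)
m = 4.82 × 10^-30 kg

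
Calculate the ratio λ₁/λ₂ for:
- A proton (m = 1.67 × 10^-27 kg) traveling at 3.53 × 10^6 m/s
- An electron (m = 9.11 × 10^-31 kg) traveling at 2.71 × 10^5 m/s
λ₁/λ₂ = 4.19 × 10^-5

Using λ = h/(mv):

λ₁ = h/(m₁v₁) = 1.12 × 10^-13 m
λ₂ = h/(m₂v₂) = 2.68 × 10^-9 m

Ratio λ₁/λ₂ = (m₂v₂)/(m₁v₁)
         = (9.11 × 10^-31 kg × 2.71 × 10^5 m/s) / (1.67 × 10^-27 kg × 3.53 × 10^6 m/s)
         = 4.19 × 10^-5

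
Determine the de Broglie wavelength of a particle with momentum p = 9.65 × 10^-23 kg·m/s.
6.87 × 10^-12 m

Using the de Broglie relation λ = h/p:

λ = h/p
λ = (6.626 × 10^-34 J·s) / (9.65 × 10^-23 kg·m/s)
λ = 6.87 × 10^-12 m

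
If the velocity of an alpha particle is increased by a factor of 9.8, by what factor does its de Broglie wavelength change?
The wavelength decreases by a factor of 9.8.

From λ = h/(mv), the wavelength is inversely proportional to velocity:

λ ∝ 1/v

If v → 9.8v, then λ → λ/9.8

When velocity is increased by a factor of 9.8, the wavelength decreases by a factor of 9.8.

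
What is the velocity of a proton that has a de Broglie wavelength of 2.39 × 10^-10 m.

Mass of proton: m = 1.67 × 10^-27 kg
1.66 × 10^3 m/s

From the de Broglie relation λ = h/(mv), we solve for v:

v = h/(mλ)
v = (6.626 × 10^-34 J·s) / (1.67 × 10^-27 kg × 2.39 × 10^-10 m)
v = 1.66 × 10^3 m/s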